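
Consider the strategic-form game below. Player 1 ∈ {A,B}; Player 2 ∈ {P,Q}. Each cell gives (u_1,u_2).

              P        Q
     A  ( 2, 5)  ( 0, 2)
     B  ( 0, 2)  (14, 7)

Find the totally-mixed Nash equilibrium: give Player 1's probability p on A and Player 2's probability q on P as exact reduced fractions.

P1 indiff ⇒ q·2+(1-q)·0 = q·0+(1-q)·14 ⇒ q(2) = (1-q)(14) ⇒ q = 7/8
P2 indiff ⇒ p·5+(1-p)·2 = p·2+(1-p)·7 ⇒ p(3) = (1-p)(5) ⇒ p = 5/8

p=5/8, q=7/8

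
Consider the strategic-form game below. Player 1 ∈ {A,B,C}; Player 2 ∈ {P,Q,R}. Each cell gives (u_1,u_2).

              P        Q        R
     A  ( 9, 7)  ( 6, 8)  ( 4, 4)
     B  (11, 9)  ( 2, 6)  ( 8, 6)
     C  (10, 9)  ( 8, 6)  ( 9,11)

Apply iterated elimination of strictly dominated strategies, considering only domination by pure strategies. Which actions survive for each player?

IESDS → P1:{B,C} P2:{P,R}

P1 drop A (C beats it: P:10>9 Q:8>6 R:9>4)
P2 drop Q (P beats it: B:9>6 C:9>6)
P1→{B,C} P2→{P,R}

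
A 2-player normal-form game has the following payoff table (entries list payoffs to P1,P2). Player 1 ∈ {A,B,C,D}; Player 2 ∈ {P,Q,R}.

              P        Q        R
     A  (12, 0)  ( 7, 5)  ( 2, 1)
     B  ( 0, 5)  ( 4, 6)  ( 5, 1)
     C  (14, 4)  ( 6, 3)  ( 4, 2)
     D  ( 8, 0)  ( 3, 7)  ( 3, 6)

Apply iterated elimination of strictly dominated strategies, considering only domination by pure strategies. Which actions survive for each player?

IESDS → P1:{A,C} P2:{P,Q}

P1 drop D (C beats it: P:14>8 Q:6>3 R:4>3)
P2 drop R (Q beats it: A:5>1 B:6>1 C:3>2)
P1 drop B (A beats it: P:12>0 Q:7>4)
P1→{A,C} P2→{P,Q}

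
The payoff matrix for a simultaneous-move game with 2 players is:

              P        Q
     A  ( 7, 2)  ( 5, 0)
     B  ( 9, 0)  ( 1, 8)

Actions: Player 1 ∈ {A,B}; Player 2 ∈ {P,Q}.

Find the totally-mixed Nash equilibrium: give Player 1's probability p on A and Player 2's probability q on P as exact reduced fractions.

p=4/5, q=2/3

P1 indiff ⇒ q·7+(1-q)·5 = q·9+(1-q)·1 ⇒ q(-2) = (1-q)(-4) ⇒ q = 2/3
P2 indiff ⇒ p·2+(1-p)·0 = p·0+(1-p)·8 ⇒ p(2) = (1-p)(8) ⇒ p = 4/5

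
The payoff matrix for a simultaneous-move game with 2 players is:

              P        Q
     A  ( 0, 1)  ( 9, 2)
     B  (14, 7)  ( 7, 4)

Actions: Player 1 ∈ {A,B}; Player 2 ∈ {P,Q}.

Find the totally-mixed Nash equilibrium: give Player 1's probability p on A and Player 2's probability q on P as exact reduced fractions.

P1 indiff ⇒ q·0+(1-q)·9 = q·14+(1-q)·7 ⇒ q(-14) = (1-q)(-2) ⇒ q = 1/8
P2 indiff ⇒ p·1+(1-p)·7 = p·2+(1-p)·4 ⇒ p(-1) = (1-p)(-3) ⇒ p = 3/4

P1 mixes 3/4 on A; P2 mixes 1/8 on P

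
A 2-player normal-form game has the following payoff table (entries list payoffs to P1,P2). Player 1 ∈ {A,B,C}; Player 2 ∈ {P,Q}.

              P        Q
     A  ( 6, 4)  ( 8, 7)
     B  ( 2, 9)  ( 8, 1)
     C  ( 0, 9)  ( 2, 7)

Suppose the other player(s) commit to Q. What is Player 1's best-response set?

P1 best: {A,B}

u_1(A vs Q) = 8
u_1(B vs Q) = 8
u_1(C vs Q) = 2
max payoff 8 at {A,B}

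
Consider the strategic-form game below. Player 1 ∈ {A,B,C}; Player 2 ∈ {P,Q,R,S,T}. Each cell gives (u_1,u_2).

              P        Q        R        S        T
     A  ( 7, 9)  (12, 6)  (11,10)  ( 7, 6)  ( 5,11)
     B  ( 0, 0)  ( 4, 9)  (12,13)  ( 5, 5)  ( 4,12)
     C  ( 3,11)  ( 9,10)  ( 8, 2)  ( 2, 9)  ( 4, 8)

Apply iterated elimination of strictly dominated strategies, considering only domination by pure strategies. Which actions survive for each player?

P1 drop C (A beats it: P:7>3 Q:12>9 R:11>8 S:7>2 T:5>4)
P2 drop P (R beats it: A:10>9 B:13>0)
P2 drop Q (R beats it: A:10>6 B:13>9)
P2 drop S (R beats it: A:10>6 B:13>5)
P1→{A,B} P2→{R,T}

Survivors P1:{A,B} P2:{R,T}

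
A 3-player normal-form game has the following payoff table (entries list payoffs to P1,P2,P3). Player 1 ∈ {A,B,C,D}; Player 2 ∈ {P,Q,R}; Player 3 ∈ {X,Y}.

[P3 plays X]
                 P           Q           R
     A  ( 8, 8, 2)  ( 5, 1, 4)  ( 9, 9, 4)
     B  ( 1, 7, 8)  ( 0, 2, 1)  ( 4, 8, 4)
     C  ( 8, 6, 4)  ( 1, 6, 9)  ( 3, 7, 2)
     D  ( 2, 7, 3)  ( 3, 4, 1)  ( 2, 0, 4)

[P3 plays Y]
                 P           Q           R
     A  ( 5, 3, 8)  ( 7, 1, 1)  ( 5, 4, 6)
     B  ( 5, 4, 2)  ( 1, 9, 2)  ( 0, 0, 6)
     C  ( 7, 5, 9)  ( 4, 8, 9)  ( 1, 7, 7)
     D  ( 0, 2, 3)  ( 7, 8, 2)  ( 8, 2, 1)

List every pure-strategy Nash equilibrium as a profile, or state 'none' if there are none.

NE set: (D,Q,Y)

(A,P,X): not NE [P2→R gives 9>8; P3→Y gives 8>2]
(A,P,Y): not NE [P1→C gives 7>5; P2→R gives 4>3]
(A,Q,X): not NE [P2→R gives 9>1]
(A,Q,Y): not NE [P2→R gives 4>1; P3→X gives 4>1]
(A,R,X): not NE [P3→Y gives 6>4]
(A,R,Y): not NE [P1→D gives 8>5]
(B,P,X): not NE [P1→C gives 8>1; P2→R gives 8>7]
(B,P,Y): not NE [P1→C gives 7>5; P2→Q gives 9>4; P3→X gives 8>2]
(B,Q,X): not NE [P1→A gives 5>0; P2→R gives 8>2; P3→Y gives 2>1]
(B,Q,Y): not NE [P1→D gives 7>1]
(B,R,X): not NE [P1→A gives 9>4; P3→Y gives 6>4]
(B,R,Y): not NE [P1→D gives 8>0; P2→Q gives 9>0]
(C,P,X): not NE [P2→R gives 7>6; P3→Y gives 9>4]
(C,P,Y): not NE [P2→Q gives 8>5]
(C,Q,X): not NE [P1→A gives 5>1; P2→R gives 7>6]
(C,Q,Y): not NE [P1→D gives 7>4]
(C,R,X): not NE [P1→A gives 9>3; P3→Y gives 7>2]
(C,R,Y): not NE [P1→D gives 8>1; P2→Q gives 8>7]
(D,P,X): not NE [P1→C gives 8>2]
(D,P,Y): not NE [P1→C gives 7>0; P2→Q gives 8>2]
(D,Q,X): not NE [P1→A gives 5>3; P2→P gives 7>4; P3→Y gives 2>1]
(D,Q,Y): NE
(D,R,X): not NE [P1→A gives 9>2; P2→P gives 7>0]
(D,R,Y): not NE [P2→Q gives 8>2; P3→X gives 4>1]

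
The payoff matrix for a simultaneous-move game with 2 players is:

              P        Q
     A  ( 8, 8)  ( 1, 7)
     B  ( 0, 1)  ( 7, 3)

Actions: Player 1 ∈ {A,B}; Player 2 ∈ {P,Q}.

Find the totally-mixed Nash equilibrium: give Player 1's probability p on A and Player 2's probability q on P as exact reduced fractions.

(p,q) = (2/3, 3/7)

P1 indiff ⇒ q·8+(1-q)·1 = q·0+(1-q)·7 ⇒ q(8) = (1-q)(6) ⇒ q = 3/7
P2 indiff ⇒ p·8+(1-p)·1 = p·7+(1-p)·3 ⇒ p(1) = (1-p)(2) ⇒ p = 2/3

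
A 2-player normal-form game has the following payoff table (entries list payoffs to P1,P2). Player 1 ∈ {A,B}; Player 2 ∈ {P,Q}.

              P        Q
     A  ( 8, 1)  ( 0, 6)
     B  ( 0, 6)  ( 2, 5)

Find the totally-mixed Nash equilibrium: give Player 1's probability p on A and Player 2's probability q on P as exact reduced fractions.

(p,q) = (1/6, 1/5)

P1 indiff ⇒ q·8+(1-q)·0 = q·0+(1-q)·2 ⇒ q(8) = (1-q)(2) ⇒ q = 1/5
P2 indiff ⇒ p·1+(1-p)·6 = p·6+(1-p)·5 ⇒ p(-5) = (1-p)(-1) ⇒ p = 1/6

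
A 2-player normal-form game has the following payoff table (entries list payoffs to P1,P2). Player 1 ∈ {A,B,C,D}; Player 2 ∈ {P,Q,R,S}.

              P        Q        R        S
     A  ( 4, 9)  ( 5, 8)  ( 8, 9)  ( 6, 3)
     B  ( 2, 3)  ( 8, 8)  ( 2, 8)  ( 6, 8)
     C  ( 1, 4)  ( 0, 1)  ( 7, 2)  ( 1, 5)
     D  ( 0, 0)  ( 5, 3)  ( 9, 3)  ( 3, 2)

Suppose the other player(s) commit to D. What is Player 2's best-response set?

BR_2 = {Q,R}

u_2(P vs D) = 0
u_2(Q vs D) = 3
u_2(R vs D) = 3
u_2(S vs D) = 2
max payoff 3 at {Q,R}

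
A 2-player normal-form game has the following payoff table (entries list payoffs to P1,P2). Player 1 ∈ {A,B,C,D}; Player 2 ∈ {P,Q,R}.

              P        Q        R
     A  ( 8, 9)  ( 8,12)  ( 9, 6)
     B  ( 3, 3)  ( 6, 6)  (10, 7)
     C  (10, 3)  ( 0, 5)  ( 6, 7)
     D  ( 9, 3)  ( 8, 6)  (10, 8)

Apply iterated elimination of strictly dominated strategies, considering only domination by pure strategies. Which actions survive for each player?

IESDS → P1:{A,B,D} P2:{Q,R}

P2 drop P (Q beats it: A:12>9 B:6>3 C:5>3 D:6>3)
P1 drop C (A beats it: Q:8>0 R:9>6)
P1→{A,B,D} P2→{Q,R}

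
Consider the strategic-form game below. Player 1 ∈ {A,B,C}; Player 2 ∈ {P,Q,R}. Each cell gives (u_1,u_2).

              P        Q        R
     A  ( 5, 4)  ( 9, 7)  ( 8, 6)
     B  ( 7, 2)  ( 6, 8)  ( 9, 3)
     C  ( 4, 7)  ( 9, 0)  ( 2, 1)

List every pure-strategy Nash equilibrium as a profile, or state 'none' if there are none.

(A,P): not NE [P1→B gives 7>5; P2→Q gives 7>4]
(A,Q): NE
(A,R): not NE [P1→B gives 9>8; P2→Q gives 7>6]
(B,P): not NE [P2→Q gives 8>2]
(B,Q): not NE [P1→C gives 9>6]
(B,R): not NE [P2→Q gives 8>3]
(C,P): not NE [P1→B gives 7>4]
(C,Q): not NE [P2→P gives 7>0]
(C,R): not NE [P1→B gives 9>2; P2→P gives 7>1]

PSNE = {(A,Q)}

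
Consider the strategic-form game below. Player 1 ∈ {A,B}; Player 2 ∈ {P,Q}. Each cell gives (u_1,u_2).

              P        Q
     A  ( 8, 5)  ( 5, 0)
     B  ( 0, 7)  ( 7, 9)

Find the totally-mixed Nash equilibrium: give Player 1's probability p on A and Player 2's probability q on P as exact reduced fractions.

p=2/7, q=1/5

P1 indiff ⇒ q·8+(1-q)·5 = q·0+(1-q)·7 ⇒ q(8) = (1-q)(2) ⇒ q = 1/5
P2 indiff ⇒ p·5+(1-p)·7 = p·0+(1-p)·9 ⇒ p(5) = (1-p)(2) ⇒ p = 2/7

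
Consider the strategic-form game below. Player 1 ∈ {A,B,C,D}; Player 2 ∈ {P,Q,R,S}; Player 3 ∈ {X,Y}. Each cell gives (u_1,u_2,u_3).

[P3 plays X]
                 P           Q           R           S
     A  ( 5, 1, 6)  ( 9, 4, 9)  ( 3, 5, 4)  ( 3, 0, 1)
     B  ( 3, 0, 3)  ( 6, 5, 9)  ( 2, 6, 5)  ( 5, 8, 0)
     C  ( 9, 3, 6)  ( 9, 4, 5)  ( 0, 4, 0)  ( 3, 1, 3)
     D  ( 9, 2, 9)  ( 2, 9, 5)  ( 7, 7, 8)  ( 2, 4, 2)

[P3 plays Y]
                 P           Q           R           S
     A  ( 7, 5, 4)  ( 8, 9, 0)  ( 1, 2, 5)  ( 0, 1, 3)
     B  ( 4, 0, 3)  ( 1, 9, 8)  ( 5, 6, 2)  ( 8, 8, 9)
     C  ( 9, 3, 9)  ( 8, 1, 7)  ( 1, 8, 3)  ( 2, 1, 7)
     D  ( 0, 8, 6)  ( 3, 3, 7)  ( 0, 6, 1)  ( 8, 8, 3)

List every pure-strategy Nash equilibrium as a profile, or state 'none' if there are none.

NE set: (D,S,Y)

(A,P,X): not NE [P1→D gives 9>5; P2→R gives 5>1]
(A,P,Y): not NE [P1→C gives 9>7; P2→Q gives 9>5; P3→X gives 6>4]
(A,Q,X): not NE [P2→R gives 5>4]
(A,Q,Y): not NE [P3→X gives 9>0]
(A,R,X): not NE [P1→D gives 7>3; P3→Y gives 5>4]
(A,R,Y): not NE [P1→B gives 5>1; P2→Q gives 9>2]
(A,S,X): not NE [P1→B gives 5>3; P2→R gives 5>0; P3→Y gives 3>1]
(A,S,Y): not NE [P1→D gives 8>0; P2→Q gives 9>1]
(B,P,X): not NE [P1→D gives 9>3; P2→S gives 8>0]
(B,P,Y): not NE [P1→C gives 9>4; P2→Q gives 9>0]
(B,Q,X): not NE [P1→C gives 9>6; P2→S gives 8>5]
(B,Q,Y): not NE [P1→C gives 8>1; P3→X gives 9>8]
(B,R,X): not NE [P1→D gives 7>2; P2→S gives 8>6]
(B,R,Y): not NE [P2→Q gives 9>6; P3→X gives 5>2]
(B,S,X): not NE [P3→Y gives 9>0]
(B,S,Y): not NE [P2→Q gives 9>8]
(C,P,X): not NE [P2→R gives 4>3; P3→Y gives 9>6]
(C,P,Y): not NE [P2→R gives 8>3]
(C,Q,X): not NE [P3→Y gives 7>5]
(C,Q,Y): not NE [P2→R gives 8>1]
(C,R,X): not NE [P1→D gives 7>0; P3→Y gives 3>0]
(C,R,Y): not NE [P1→B gives 5>1]
(C,S,X): not NE [P1→B gives 5>3; P2→R gives 4>1; P3→Y gives 7>3]
(C,S,Y): not NE [P1→D gives 8>2; P2→R gives 8>1]
(D,P,X): not NE [P2→Q gives 9>2]
(D,P,Y): not NE [P1→C gives 9>0; P3→X gives 9>6]
(D,Q,X): not NE [P1→C gives 9>2; P3→Y gives 7>5]
(D,Q,Y): not NE [P1→C gives 8>3; P2→S gives 8>3]
(D,R,X): not NE [P2→Q gives 9>7]
(D,R,Y): not NE [P1→B gives 5>0; P2→S gives 8>6; P3→X gives 8>1]
(D,S,X): not NE [P1→B gives 5>2; P2→Q gives 9>4; P3→Y gives 3>2]
(D,S,Y): NE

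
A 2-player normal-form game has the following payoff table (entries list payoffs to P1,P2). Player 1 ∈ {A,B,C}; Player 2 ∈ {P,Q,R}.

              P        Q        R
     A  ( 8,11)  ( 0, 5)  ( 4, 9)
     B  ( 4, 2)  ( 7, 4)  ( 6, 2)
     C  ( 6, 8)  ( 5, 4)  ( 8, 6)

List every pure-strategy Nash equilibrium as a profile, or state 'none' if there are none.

(A,P): NE
(A,Q): not NE [P1→B gives 7>0; P2→P gives 11>5]
(A,R): not NE [P1→C gives 8>4; P2→P gives 11>9]
(B,P): not NE [P1→A gives 8>4; P2→Q gives 4>2]
(B,Q): NE
(B,R): not NE [P1→C gives 8>6; P2→Q gives 4>2]
(C,P): not NE [P1→A gives 8>6]
(C,Q): not NE [P1→B gives 7>5; P2→P gives 8>4]
(C,R): not NE [P2→P gives 8>6]

Nash profiles: (A,P), (B,Q)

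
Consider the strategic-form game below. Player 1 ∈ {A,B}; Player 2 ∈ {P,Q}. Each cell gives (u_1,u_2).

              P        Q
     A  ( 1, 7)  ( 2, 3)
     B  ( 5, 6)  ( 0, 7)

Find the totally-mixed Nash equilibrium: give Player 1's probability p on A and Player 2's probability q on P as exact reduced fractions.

p=1/5, q=1/3

P1 indiff ⇒ q·1+(1-q)·2 = q·5+(1-q)·0 ⇒ q(-4) = (1-q)(-2) ⇒ q = 1/3
P2 indiff ⇒ p·7+(1-p)·6 = p·3+(1-p)·7 ⇒ p(4) = (1-p)(1) ⇒ p = 1/5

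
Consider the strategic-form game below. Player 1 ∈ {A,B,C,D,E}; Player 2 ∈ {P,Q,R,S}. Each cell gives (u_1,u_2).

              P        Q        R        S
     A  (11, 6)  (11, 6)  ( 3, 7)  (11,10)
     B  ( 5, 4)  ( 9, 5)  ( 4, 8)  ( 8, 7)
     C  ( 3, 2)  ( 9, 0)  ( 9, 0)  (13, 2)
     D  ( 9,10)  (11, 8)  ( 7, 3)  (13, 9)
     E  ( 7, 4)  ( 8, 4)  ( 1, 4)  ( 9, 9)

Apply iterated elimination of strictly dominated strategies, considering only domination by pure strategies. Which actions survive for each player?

P1 drop B (D beats it: P:9>5 Q:11>9 R:7>4 S:13>8)
P1 drop E (A beats it: P:11>7 Q:11>8 R:3>1 S:11>9)
P2 drop Q (S beats it: A:10>6 C:2>0 D:9>8)
P2 drop R (S beats it: A:10>7 C:2>0 D:9>3)
P1→{A,C,D} P2→{P,S}

IESDS → P1:{A,C,D} P2:{P,S}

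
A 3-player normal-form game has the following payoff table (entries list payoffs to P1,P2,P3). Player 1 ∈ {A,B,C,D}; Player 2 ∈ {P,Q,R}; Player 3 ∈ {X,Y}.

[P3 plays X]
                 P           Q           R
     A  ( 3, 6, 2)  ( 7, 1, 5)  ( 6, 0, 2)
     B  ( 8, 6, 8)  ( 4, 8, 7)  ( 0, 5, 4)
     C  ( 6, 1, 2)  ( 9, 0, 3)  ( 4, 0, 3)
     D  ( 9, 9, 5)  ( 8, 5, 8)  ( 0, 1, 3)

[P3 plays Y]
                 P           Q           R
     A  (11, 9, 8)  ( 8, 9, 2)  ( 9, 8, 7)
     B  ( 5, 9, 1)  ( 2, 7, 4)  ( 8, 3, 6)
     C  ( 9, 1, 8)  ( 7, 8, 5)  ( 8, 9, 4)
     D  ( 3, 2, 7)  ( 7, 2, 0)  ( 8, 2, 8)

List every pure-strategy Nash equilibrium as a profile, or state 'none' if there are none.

PSNE = {(A,P,Y)}

(A,P,X): not NE [P1→D gives 9>3; P3→Y gives 8>2]
(A,P,Y): NE
(A,Q,X): not NE [P1→C gives 9>7; P2→P gives 6>1]
(A,Q,Y): not NE [P3→X gives 5>2]
(A,R,X): not NE [P2→P gives 6>0; P3→Y gives 7>2]
(A,R,Y): not NE [P2→Q gives 9>8]
(B,P,X): not NE [P1→D gives 9>8; P2→Q gives 8>6]
(B,P,Y): not NE [P1→A gives 11>5; P3→X gives 8>1]
(B,Q,X): not NE [P1→C gives 9>4]
(B,Q,Y): not NE [P1→A gives 8>2; P2→P gives 9>7; P3→X gives 7>4]
(B,R,X): not NE [P1→A gives 6>0; P2→Q gives 8>5; P3→Y gives 6>4]
(B,R,Y): not NE [P1→A gives 9>8; P2→P gives 9>3]
(C,P,X): not NE [P1→D gives 9>6; P3→Y gives 8>2]
(C,P,Y): not NE [P1→A gives 11>9; P2→R gives 9>1]
(C,Q,X): not NE [P2→P gives 1>0; P3→Y gives 5>3]
(C,Q,Y): not NE [P1→A gives 8>7; P2→R gives 9>8]
(C,R,X): not NE [P1→A gives 6>4; P2→P gives 1>0; P3→Y gives 4>3]
(C,R,Y): not NE [P1→A gives 9>8]
(D,P,X): not NE [P3→Y gives 7>5]
(D,P,Y): not NE [P1→A gives 11>3]
(D,Q,X): not NE [P1→C gives 9>8; P2→P gives 9>5]
(D,Q,Y): not NE [P1→A gives 8>7; P3→X gives 8>0]
(D,R,X): not NE [P1→A gives 6>0; P2→P gives 9>1; P3→Y gives 8>3]
(D,R,Y): not NE [P1→A gives 9>8]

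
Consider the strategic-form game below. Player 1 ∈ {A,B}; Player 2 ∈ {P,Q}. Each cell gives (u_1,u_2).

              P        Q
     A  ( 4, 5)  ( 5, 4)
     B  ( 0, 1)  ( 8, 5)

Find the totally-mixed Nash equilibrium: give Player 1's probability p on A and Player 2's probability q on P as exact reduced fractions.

(p,q) = (4/5, 3/7)

P1 indiff ⇒ q·4+(1-q)·5 = q·0+(1-q)·8 ⇒ q(4) = (1-q)(3) ⇒ q = 3/7
P2 indiff ⇒ p·5+(1-p)·1 = p·4+(1-p)·5 ⇒ p(1) = (1-p)(4) ⇒ p = 4/5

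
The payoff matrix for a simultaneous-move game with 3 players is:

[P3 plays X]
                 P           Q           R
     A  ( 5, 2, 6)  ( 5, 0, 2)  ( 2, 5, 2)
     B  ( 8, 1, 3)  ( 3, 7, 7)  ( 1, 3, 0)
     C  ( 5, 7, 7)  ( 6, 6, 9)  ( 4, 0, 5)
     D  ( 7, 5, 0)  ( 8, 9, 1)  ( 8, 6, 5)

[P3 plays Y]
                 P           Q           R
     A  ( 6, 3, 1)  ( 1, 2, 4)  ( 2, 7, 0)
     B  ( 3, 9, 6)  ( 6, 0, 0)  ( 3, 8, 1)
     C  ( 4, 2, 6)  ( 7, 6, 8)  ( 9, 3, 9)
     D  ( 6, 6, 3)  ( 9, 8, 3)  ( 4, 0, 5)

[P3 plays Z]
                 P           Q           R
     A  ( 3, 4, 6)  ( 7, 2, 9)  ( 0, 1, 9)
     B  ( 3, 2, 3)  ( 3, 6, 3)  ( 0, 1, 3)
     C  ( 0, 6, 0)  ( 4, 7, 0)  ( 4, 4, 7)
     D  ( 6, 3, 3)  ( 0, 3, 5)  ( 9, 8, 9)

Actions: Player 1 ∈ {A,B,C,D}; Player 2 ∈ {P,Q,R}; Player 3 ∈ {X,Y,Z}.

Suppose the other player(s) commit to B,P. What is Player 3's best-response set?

argmax u_3 = {Y}

u_3(X vs B,P) = 3
u_3(Y vs B,P) = 6
u_3(Z vs B,P) = 3
max payoff 6 at {Y}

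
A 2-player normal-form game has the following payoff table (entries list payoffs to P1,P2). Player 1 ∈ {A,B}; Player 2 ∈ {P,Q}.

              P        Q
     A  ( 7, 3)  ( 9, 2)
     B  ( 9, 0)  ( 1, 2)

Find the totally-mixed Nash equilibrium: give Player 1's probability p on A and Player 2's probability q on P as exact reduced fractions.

(p,q) = (2/3, 4/5)

P1 indiff ⇒ q·7+(1-q)·9 = q·9+(1-q)·1 ⇒ q(-2) = (1-q)(-8) ⇒ q = 4/5
P2 indiff ⇒ p·3+(1-p)·0 = p·2+(1-p)·2 ⇒ p(1) = (1-p)(2) ⇒ p = 2/3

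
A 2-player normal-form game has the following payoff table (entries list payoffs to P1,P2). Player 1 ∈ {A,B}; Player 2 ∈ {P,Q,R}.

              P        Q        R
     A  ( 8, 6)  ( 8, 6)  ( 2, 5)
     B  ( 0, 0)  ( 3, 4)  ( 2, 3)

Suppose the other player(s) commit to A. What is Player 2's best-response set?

u_2(P vs A) = 6
u_2(Q vs A) = 6
u_2(R vs A) = 5
max payoff 6 at {P,Q}

BR_2 = {P,Q}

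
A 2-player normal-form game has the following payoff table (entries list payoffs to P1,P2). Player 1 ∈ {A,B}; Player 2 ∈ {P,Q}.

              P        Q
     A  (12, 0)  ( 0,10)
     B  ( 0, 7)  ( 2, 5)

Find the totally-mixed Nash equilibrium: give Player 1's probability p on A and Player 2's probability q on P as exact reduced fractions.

(p,q) = (1/6, 1/7)

P1 indiff ⇒ q·12+(1-q)·0 = q·0+(1-q)·2 ⇒ q(12) = (1-q)(2) ⇒ q = 1/7
P2 indiff ⇒ p·0+(1-p)·7 = p·10+(1-p)·5 ⇒ p(-10) = (1-p)(-2) ⇒ p = 1/6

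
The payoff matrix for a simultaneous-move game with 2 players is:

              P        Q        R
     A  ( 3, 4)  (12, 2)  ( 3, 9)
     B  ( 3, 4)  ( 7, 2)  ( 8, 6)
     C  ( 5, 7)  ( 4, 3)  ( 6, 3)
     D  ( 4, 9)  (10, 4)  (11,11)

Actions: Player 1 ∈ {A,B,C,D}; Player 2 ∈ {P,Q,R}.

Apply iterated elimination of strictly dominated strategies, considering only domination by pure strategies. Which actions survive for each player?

P1 drop B (D beats it: P:4>3 Q:10>7 R:11>8)
P2 drop Q (P beats it: A:4>2 C:7>3 D:9>4)
P1 drop A (C beats it: P:5>3 R:6>3)
P1→{C,D} P2→{P,R}

Survivors P1:{C,D} P2:{P,R}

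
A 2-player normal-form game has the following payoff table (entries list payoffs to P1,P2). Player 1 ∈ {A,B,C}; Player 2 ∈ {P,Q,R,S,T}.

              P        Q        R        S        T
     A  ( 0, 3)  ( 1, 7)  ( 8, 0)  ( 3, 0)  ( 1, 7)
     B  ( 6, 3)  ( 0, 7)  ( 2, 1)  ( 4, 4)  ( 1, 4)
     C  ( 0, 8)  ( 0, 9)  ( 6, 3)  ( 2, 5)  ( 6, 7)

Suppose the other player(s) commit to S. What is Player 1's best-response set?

u_1(A vs S) = 3
u_1(B vs S) = 4
u_1(C vs S) = 2
max payoff 4 at {B}

P1 best: {B}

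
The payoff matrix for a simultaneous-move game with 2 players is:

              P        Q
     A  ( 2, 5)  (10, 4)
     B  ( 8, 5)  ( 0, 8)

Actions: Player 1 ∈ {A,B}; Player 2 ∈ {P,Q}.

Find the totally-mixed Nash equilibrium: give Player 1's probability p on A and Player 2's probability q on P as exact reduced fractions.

P1 mixes 3/4 on A; P2 mixes 5/8 on P

P1 indiff ⇒ q·2+(1-q)·10 = q·8+(1-q)·0 ⇒ q(-6) = (1-q)(-10) ⇒ q = 5/8
P2 indiff ⇒ p·5+(1-p)·5 = p·4+(1-p)·8 ⇒ p(1) = (1-p)(3) ⇒ p = 3/4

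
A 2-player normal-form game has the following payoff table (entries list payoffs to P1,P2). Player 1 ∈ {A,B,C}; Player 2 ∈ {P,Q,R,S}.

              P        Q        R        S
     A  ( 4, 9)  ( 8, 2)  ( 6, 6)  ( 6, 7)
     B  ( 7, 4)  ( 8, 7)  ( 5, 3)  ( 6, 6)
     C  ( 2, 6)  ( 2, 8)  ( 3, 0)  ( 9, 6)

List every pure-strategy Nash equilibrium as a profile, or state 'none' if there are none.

Nash profiles: (B,Q)

(A,P): not NE [P1→B gives 7>4]
(A,Q): not NE [P2→P gives 9>2]
(A,R): not NE [P2→P gives 9>6]
(A,S): not NE [P1→C gives 9>6; P2→P gives 9>7]
(B,P): not NE [P2→Q gives 7>4]
(B,Q): NE
(B,R): not NE [P1→A gives 6>5; P2→Q gives 7>3]
(B,S): not NE [P1→C gives 9>6; P2→Q gives 7>6]
(C,P): not NE [P1→B gives 7>2; P2→Q gives 8>6]
(C,Q): not NE [P1→B gives 8>2]
(C,R): not NE [P1→A gives 6>3; P2→Q gives 8>0]
(C,S): not NE [P2→Q gives 8>6]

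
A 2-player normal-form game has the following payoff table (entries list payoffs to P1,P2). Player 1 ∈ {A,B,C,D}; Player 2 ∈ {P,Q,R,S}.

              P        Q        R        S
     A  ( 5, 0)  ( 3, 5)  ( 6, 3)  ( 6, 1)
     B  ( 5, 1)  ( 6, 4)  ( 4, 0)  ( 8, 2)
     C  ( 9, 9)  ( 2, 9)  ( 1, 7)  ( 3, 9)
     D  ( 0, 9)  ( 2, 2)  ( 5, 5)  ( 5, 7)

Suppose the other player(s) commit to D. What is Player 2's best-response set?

P2 best: {P}

u_2(P vs D) = 9
u_2(Q vs D) = 2
u_2(R vs D) = 5
u_2(S vs D) = 7
max payoff 9 at {P}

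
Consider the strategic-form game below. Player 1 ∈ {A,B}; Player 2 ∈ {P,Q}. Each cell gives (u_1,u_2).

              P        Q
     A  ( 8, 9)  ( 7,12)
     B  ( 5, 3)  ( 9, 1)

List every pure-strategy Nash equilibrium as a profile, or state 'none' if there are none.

(A,P): not NE [P2→Q gives 12>9]
(A,Q): not NE [P1→B gives 9>7]
(B,P): not NE [P1→A gives 8>5]
(B,Q): not NE [P2→P gives 3>1]

Equilibria: none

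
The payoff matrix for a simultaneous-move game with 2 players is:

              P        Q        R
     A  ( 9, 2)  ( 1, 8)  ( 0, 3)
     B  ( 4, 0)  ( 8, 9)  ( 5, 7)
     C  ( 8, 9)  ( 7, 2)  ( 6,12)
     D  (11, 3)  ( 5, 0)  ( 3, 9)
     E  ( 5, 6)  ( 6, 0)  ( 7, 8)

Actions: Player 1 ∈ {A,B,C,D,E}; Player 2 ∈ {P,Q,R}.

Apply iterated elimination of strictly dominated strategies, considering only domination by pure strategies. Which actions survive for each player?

Remaining: P1:{B,C,E} P2:{Q,R}

P1 drop A (D beats it: P:11>9 Q:5>1 R:3>0)
P2 drop P (R beats it: B:7>0 C:12>9 D:9>3 E:8>6)
P1 drop D (B beats it: Q:8>5 R:5>3)
P1→{B,C,E} P2→{Q,R}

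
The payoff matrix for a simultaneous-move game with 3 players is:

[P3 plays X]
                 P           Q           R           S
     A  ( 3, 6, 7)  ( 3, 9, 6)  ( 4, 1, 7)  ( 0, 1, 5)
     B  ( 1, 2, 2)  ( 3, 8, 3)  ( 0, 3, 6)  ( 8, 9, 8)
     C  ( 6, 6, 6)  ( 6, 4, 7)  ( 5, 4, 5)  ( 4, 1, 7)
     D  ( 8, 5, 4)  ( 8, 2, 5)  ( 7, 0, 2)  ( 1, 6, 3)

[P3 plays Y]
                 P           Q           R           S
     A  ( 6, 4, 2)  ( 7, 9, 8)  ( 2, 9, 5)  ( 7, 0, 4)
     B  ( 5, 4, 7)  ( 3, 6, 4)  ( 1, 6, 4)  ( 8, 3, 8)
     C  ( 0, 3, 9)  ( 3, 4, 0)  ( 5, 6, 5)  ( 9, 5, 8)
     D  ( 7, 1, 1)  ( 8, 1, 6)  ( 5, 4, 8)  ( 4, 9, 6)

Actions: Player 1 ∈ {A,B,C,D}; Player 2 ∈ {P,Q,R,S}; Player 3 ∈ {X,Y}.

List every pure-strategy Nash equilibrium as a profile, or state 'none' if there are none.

(A,P,X): not NE [P1→D gives 8>3; P2→Q gives 9>6]
(A,P,Y): not NE [P1→D gives 7>6; P2→R gives 9>4; P3→X gives 7>2]
(A,Q,X): not NE [P1→D gives 8>3; P3→Y gives 8>6]
(A,Q,Y): not NE [P1→D gives 8>7]
(A,R,X): not NE [P1→D gives 7>4; P2→Q gives 9>1]
(A,R,Y): not NE [P1→D gives 5>2; P3→X gives 7>5]
(A,S,X): not NE [P1→B gives 8>0; P2→Q gives 9>1]
(A,S,Y): not NE [P1→C gives 9>7; P2→R gives 9>0; P3→X gives 5>4]
(B,P,X): not NE [P1→D gives 8>1; P2→S gives 9>2; P3→Y gives 7>2]
(B,P,Y): not NE [P1→D gives 7>5; P2→R gives 6>4]
(B,Q,X): not NE [P1→D gives 8>3; P2→S gives 9>8; P3→Y gives 4>3]
(B,Q,Y): not NE [P1→D gives 8>3]
(B,R,X): not NE [P1→D gives 7>0; P2→S gives 9>3]
(B,R,Y): not NE [P1→D gives 5>1; P3→X gives 6>4]
(B,S,X): NE
(B,S,Y): not NE [P1→C gives 9>8; P2→R gives 6>3]
(C,P,X): not NE [P1→D gives 8>6; P3→Y gives 9>6]
(C,P,Y): not NE [P1→D gives 7>0; P2→R gives 6>3]
(C,Q,X): not NE [P1→D gives 8>6; P2→P gives 6>4]
(C,Q,Y): not NE [P1→D gives 8>3; P2→R gives 6>4; P3→X gives 7>0]
(C,R,X): not NE [P1→D gives 7>5; P2→P gives 6>4]
(C,R,Y): NE
(C,S,X): not NE [P1→B gives 8>4; P2→P gives 6>1; P3→Y gives 8>7]
(C,S,Y): not NE [P2→R gives 6>5]
(D,P,X): not NE [P2→S gives 6>5]
(D,P,Y): not NE [P2→S gives 9>1; P3→X gives 4>1]
(D,Q,X): not NE [P2→S gives 6>2; P3→Y gives 6>5]
(D,Q,Y): not NE [P2→S gives 9>1]
(D,R,X): not NE [P2→S gives 6>0; P3→Y gives 8>2]
(D,R,Y): not NE [P2→S gives 9>4]
(D,S,X): not NE [P1→B gives 8>1; P3→Y gives 6>3]
(D,S,Y): not NE [P1→C gives 9>4]

NE set: (B,S,X), (C,R,Y)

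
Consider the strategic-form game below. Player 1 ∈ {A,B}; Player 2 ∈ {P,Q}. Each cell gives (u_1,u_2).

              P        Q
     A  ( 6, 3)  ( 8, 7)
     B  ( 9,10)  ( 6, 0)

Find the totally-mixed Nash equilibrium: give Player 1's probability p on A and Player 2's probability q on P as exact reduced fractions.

p=5/7, q=2/5

P1 indiff ⇒ q·6+(1-q)·8 = q·9+(1-q)·6 ⇒ q(-3) = (1-q)(-2) ⇒ q = 2/5
P2 indiff ⇒ p·3+(1-p)·10 = p·7+(1-p)·0 ⇒ p(-4) = (1-p)(-10) ⇒ p = 5/7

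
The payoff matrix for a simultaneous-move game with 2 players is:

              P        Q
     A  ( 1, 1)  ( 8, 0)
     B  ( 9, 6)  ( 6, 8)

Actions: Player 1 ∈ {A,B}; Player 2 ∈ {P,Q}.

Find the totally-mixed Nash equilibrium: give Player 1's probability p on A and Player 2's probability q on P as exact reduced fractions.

(p,q) = (2/3, 1/5)

P1 indiff ⇒ q·1+(1-q)·8 = q·9+(1-q)·6 ⇒ q(-8) = (1-q)(-2) ⇒ q = 1/5
P2 indiff ⇒ p·1+(1-p)·6 = p·0+(1-p)·8 ⇒ p(1) = (1-p)(2) ⇒ p = 2/3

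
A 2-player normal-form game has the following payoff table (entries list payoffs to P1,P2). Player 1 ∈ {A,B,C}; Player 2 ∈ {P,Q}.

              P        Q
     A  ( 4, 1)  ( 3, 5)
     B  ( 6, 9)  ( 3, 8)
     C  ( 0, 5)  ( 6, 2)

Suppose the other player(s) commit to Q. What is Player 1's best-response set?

P1 best: {C}

u_1(A vs Q) = 3
u_1(B vs Q) = 3
u_1(C vs Q) = 6
max payoff 6 at {C}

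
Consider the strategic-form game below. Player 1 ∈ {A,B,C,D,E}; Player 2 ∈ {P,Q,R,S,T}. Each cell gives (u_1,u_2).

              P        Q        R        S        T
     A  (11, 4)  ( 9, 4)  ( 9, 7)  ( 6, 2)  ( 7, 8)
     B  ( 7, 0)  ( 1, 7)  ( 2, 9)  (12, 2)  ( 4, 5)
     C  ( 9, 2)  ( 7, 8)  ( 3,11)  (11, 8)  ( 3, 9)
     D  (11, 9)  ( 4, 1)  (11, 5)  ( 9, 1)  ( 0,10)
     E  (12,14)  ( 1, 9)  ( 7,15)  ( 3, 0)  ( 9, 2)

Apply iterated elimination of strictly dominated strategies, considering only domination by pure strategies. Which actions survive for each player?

Remaining: P1:{A,D,E} P2:{P,R,T}

P2 drop Q (R beats it: A:7>4 B:9>7 C:11>8 D:5>1 E:15>9)
P2 drop S (R beats it: A:7>2 B:9>2 C:11>8 D:5>1 E:15>0)
P1 drop B (A beats it: P:11>7 R:9>2 T:7>4)
P1 drop C (A beats it: P:11>9 R:9>3 T:7>3)
P1→{A,D,E} P2→{P,R,T}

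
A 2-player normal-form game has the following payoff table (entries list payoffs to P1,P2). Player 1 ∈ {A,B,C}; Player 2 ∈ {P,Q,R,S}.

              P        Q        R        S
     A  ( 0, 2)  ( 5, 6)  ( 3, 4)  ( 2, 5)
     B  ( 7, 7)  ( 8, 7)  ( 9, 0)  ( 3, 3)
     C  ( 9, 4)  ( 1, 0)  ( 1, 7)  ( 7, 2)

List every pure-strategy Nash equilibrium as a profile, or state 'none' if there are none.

(A,P): not NE [P1→C gives 9>0; P2→Q gives 6>2]
(A,Q): not NE [P1→B gives 8>5]
(A,R): not NE [P1→B gives 9>3; P2→Q gives 6>4]
(A,S): not NE [P1→C gives 7>2; P2→Q gives 6>5]
(B,P): not NE [P1→C gives 9>7]
(B,Q): NE
(B,R): not NE [P2→Q gives 7>0]
(B,S): not NE [P1→C gives 7>3; P2→Q gives 7>3]
(C,P): not NE [P2→R gives 7>4]
(C,Q): not NE [P1→B gives 8>1; P2→R gives 7>0]
(C,R): not NE [P1→B gives 9>1]
(C,S): not NE [P2→R gives 7>2]

PSNE = {(B,Q)}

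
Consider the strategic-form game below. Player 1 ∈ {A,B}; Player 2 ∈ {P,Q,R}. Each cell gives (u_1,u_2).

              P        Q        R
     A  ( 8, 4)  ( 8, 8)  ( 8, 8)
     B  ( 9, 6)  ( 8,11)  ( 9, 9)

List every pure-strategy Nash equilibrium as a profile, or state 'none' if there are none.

Nash profiles: (A,Q), (B,Q)

(A,P): not NE [P1→B gives 9>8; P2→R gives 8>4]
(A,Q): NE
(A,R): not NE [P1→B gives 9>8]
(B,P): not NE [P2→Q gives 11>6]
(B,Q): NE
(B,R): not NE [P2→Q gives 11>9]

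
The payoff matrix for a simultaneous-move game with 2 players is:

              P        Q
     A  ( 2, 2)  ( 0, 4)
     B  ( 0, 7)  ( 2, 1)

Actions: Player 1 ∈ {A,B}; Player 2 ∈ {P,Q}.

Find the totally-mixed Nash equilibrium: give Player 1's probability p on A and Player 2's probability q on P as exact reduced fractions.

P1 indiff ⇒ q·2+(1-q)·0 = q·0+(1-q)·2 ⇒ q(2) = (1-q)(2) ⇒ q = 1/2
P2 indiff ⇒ p·2+(1-p)·7 = p·4+(1-p)·1 ⇒ p(-2) = (1-p)(-6) ⇒ p = 3/4

p=3/4, q=1/2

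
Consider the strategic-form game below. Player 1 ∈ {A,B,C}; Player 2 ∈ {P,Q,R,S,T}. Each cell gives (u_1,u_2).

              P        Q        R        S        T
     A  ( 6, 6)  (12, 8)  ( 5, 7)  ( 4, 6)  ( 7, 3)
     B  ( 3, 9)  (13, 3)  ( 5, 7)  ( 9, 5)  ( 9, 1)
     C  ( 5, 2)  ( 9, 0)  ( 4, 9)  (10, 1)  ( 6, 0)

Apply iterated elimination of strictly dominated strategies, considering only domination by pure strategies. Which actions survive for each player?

P2 drop S (R beats it: A:7>6 B:7>5 C:9>1)
P1 drop C (A beats it: P:6>5 Q:12>9 R:5>4 T:7>6)
P2 drop T (P beats it: A:6>3 B:9>1)
P1→{A,B} P2→{P,Q,R}

IESDS → P1:{A,B} P2:{P,Q,R}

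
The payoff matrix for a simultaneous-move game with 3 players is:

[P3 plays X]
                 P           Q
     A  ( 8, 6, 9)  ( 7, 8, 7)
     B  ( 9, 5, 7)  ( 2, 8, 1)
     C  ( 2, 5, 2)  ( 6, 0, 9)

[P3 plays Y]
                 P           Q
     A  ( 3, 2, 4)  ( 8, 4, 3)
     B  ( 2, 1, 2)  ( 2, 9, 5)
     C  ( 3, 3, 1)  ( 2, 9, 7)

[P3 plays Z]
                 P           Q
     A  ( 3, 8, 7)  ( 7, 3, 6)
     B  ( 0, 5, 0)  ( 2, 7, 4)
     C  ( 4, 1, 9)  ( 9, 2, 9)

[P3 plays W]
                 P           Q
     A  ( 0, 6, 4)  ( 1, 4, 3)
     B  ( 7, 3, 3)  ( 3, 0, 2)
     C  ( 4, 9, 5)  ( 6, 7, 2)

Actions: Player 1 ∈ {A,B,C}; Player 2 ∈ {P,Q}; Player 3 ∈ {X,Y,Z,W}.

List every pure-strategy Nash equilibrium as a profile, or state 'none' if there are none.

(A,P,X): not NE [P1→B gives 9>8; P2→Q gives 8>6]
(A,P,Y): not NE [P2→Q gives 4>2; P3→X gives 9>4]
(A,P,Z): not NE [P1→C gives 4>3; P3→X gives 9>7]
(A,P,W): not NE [P1→B gives 7>0; P3→X gives 9>4]
(A,Q,X): NE
(A,Q,Y): not NE [P3→X gives 7>3]
(A,Q,Z): not NE [P1→C gives 9>7; P2→P gives 8>3; P3→X gives 7>6]
(A,Q,W): not NE [P1→C gives 6>1; P2→P gives 6>4; P3→X gives 7>3]
(B,P,X): not NE [P2→Q gives 8>5]
(B,P,Y): not NE [P1→C gives 3>2; P2→Q gives 9>1; P3→X gives 7>2]
(B,P,Z): not NE [P1→C gives 4>0; P2→Q gives 7>5; P3→X gives 7>0]
(B,P,W): not NE [P3→X gives 7>3]
(B,Q,X): not NE [P1→A gives 7>2; P3→Y gives 5>1]
(B,Q,Y): not NE [P1→A gives 8>2]
(B,Q,Z): not NE [P1→C gives 9>2; P3→Y gives 5>4]
(B,Q,W): not NE [P1→C gives 6>3; P2→P gives 3>0; P3→Y gives 5>2]
(C,P,X): not NE [P1→B gives 9>2; P3→Z gives 9>2]
(C,P,Y): not NE [P2→Q gives 9>3; P3→Z gives 9>1]
(C,P,Z): not NE [P2→Q gives 2>1]
(C,P,W): not NE [P1→B gives 7>4; P3→Z gives 9>5]
(C,Q,X): not NE [P1→A gives 7>6; P2→P gives 5>0]
(C,Q,Y): not NE [P1→A gives 8>2; P3→Z gives 9>7]
(C,Q,Z): NE
(C,Q,W): not NE [P2→P gives 9>7; P3→Z gives 9>2]

PSNE = {(A,Q,X), (C,Q,Z)}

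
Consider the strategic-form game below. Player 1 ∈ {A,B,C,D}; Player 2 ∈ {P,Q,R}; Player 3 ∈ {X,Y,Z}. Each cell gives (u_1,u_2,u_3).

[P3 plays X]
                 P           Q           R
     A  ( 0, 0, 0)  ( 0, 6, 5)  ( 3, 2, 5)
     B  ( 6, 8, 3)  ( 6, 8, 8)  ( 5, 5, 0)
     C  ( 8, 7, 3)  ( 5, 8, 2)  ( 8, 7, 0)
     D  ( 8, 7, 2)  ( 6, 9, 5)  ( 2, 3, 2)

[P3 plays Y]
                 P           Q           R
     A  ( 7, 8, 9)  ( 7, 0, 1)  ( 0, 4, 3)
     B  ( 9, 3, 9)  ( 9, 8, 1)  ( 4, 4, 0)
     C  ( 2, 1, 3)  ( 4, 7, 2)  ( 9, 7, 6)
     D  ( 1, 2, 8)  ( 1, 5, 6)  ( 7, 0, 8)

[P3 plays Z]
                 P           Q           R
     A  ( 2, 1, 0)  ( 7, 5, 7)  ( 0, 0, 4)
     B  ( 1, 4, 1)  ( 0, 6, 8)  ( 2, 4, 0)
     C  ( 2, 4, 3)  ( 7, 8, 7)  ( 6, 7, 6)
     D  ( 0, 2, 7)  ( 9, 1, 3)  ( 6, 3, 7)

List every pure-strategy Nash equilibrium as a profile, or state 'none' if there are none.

Nash profiles: (B,Q,X), (C,R,Y)

(A,P,X): not NE [P1→D gives 8>0; P2→Q gives 6>0; P3→Y gives 9>0]
(A,P,Y): not NE [P1→B gives 9>7]
(A,P,Z): not NE [P2→Q gives 5>1; P3→Y gives 9>0]
(A,Q,X): not NE [P1→D gives 6>0; P3→Z gives 7>5]
(A,Q,Y): not NE [P1→B gives 9>7; P2→P gives 8>0; P3→Z gives 7>1]
(A,Q,Z): not NE [P1→D gives 9>7]
(A,R,X): not NE [P1→C gives 8>3; P2→Q gives 6>2]
(A,R,Y): not NE [P1→C gives 9>0; P2→P gives 8>4; P3→X gives 5>3]
(A,R,Z): not NE [P1→D gives 6>0; P2→Q gives 5>0; P3→X gives 5>4]
(B,P,X): not NE [P1→D gives 8>6; P3→Y gives 9>3]
(B,P,Y): not NE [P2→Q gives 8>3]
(B,P,Z): not NE [P1→C gives 2>1; P2→Q gives 6>4; P3→Y gives 9>1]
(B,Q,X): NE
(B,Q,Y): not NE [P3→Z gives 8>1]
(B,Q,Z): not NE [P1→D gives 9>0]
(B,R,X): not NE [P1→C gives 8>5; P2→Q gives 8>5]
(B,R,Y): not NE [P1→C gives 9>4; P2→Q gives 8>4]
(B,R,Z): not NE [P1→D gives 6>2; P2→Q gives 6>4]
(C,P,X): not NE [P2→Q gives 8>7]
(C,P,Y): not NE [P1→B gives 9>2; P2→R gives 7>1]
(C,P,Z): not NE [P2→Q gives 8>4]
(C,Q,X): not NE [P1→D gives 6>5; P3→Z gives 7>2]
(C,Q,Y): not NE [P1→B gives 9>4; P3→Z gives 7>2]
(C,Q,Z): not NE [P1→D gives 9>7]
(C,R,X): not NE [P2→Q gives 8>7; P3→Z gives 6>0]
(C,R,Y): NE
(C,R,Z): not NE [P2→Q gives 8>7]
(D,P,X): not NE [P2→Q gives 9>7; P3→Y gives 8>2]
(D,P,Y): not NE [P1→B gives 9>1; P2→Q gives 5>2]
(D,P,Z): not NE [P1→C gives 2>0; P2→R gives 3>2; P3→Y gives 8>7]
(D,Q,X): not NE [P3→Y gives 6>5]
(D,Q,Y): not NE [P1→B gives 9>1]
(D,Q,Z): not NE [P2→R gives 3>1; P3→Y gives 6>3]
(D,R,X): not NE [P1→C gives 8>2; P2→Q gives 9>3; P3→Y gives 8>2]
(D,R,Y): not NE [P1→C gives 9>7; P2→Q gives 5>0]
(D,R,Z): not NE [P3→Y gives 8>7]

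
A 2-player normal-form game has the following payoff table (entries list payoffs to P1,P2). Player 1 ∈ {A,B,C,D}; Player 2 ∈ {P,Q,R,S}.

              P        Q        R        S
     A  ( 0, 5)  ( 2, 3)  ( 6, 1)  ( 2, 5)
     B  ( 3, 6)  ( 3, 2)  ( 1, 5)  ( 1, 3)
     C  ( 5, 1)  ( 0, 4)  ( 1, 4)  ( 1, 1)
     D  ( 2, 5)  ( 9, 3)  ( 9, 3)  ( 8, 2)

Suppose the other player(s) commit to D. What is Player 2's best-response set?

u_2(P vs D) = 5
u_2(Q vs D) = 3
u_2(R vs D) = 3
u_2(S vs D) = 2
max payoff 5 at {P}

P2 best: {P}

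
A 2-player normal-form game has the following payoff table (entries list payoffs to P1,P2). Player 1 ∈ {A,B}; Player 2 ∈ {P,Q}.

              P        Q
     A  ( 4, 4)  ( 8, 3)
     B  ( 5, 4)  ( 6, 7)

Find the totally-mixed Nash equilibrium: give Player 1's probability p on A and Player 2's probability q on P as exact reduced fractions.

P1 mixes 3/4 on A; P2 mixes 2/3 on P

P1 indiff ⇒ q·4+(1-q)·8 = q·5+(1-q)·6 ⇒ q(-1) = (1-q)(-2) ⇒ q = 2/3
P2 indiff ⇒ p·4+(1-p)·4 = p·3+(1-p)·7 ⇒ p(1) = (1-p)(3) ⇒ p = 3/4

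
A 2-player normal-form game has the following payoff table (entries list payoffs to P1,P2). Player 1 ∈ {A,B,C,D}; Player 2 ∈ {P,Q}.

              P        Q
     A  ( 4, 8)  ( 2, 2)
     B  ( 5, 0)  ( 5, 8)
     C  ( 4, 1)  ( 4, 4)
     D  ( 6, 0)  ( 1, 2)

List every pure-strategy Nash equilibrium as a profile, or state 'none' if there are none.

PSNE = {(B,Q)}

(A,P): not NE [P1→D gives 6>4]
(A,Q): not NE [P1→B gives 5>2; P2→P gives 8>2]
(B,P): not NE [P1→D gives 6>5; P2→Q gives 8>0]
(B,Q): NE
(C,P): not NE [P1→D gives 6>4; P2→Q gives 4>1]
(C,Q): not NE [P1→B gives 5>4]
(D,P): not NE [P2→Q gives 2>0]
(D,Q): not NE [P1→B gives 5>1]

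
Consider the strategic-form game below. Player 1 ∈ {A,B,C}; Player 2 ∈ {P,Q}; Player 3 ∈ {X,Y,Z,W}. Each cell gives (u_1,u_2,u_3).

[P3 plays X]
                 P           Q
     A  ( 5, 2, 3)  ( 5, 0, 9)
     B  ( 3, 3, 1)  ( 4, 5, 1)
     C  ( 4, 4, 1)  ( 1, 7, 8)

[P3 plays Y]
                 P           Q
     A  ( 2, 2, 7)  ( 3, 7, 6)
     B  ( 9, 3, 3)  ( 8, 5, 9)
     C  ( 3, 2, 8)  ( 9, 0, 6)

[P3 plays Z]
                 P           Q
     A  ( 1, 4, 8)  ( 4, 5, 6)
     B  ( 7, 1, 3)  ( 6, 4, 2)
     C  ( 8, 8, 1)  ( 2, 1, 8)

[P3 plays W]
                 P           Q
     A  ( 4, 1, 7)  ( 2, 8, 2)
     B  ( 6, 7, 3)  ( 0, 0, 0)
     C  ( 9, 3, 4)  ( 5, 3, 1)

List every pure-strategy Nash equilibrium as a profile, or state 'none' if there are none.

(A,P,X): not NE [P3→Z gives 8>3]
(A,P,Y): not NE [P1→B gives 9>2; P2→Q gives 7>2; P3→Z gives 8>7]
(A,P,Z): not NE [P1→C gives 8>1; P2→Q gives 5>4]
(A,P,W): not NE [P1→C gives 9>4; P2→Q gives 8>1; P3→Z gives 8>7]
(A,Q,X): not NE [P2→P gives 2>0]
(A,Q,Y): not NE [P1→C gives 9>3; P3→X gives 9>6]
(A,Q,Z): not NE [P1→B gives 6>4; P3→X gives 9>6]
(A,Q,W): not NE [P1→C gives 5>2; P3→X gives 9>2]
(B,P,X): not NE [P1→A gives 5>3; P2→Q gives 5>3; P3→W gives 3>1]
(B,P,Y): not NE [P2→Q gives 5>3]
(B,P,Z): not NE [P1→C gives 8>7; P2→Q gives 4>1]
(B,P,W): not NE [P1→C gives 9>6]
(B,Q,X): not NE [P1→A gives 5>4; P3→Y gives 9>1]
(B,Q,Y): not NE [P1→C gives 9>8]
(B,Q,Z): not NE [P3→Y gives 9>2]
(B,Q,W): not NE [P1→C gives 5>0; P2→P gives 7>0; P3→Y gives 9>0]
(C,P,X): not NE [P1→A gives 5>4; P2→Q gives 7>4; P3→Y gives 8>1]
(C,P,Y): not NE [P1→B gives 9>3]
(C,P,Z): not NE [P3→Y gives 8>1]
(C,P,W): not NE [P3→Y gives 8>4]
(C,Q,X): not NE [P1→A gives 5>1]
(C,Q,Y): not NE [P2→P gives 2>0; P3→Z gives 8>6]
(C,Q,Z): not NE [P1→B gives 6>2; P2→P gives 8>1]
(C,Q,W): not NE [P3→Z gives 8>1]

Equilibria: none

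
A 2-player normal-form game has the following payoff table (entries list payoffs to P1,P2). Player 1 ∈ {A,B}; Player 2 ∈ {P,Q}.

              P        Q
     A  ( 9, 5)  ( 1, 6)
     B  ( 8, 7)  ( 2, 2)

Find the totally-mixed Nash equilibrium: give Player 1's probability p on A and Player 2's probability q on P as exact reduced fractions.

p=5/6, q=1/2

P1 indiff ⇒ q·9+(1-q)·1 = q·8+(1-q)·2 ⇒ q(1) = (1-q)(1) ⇒ q = 1/2
P2 indiff ⇒ p·5+(1-p)·7 = p·6+(1-p)·2 ⇒ p(-1) = (1-p)(-5) ⇒ p = 5/6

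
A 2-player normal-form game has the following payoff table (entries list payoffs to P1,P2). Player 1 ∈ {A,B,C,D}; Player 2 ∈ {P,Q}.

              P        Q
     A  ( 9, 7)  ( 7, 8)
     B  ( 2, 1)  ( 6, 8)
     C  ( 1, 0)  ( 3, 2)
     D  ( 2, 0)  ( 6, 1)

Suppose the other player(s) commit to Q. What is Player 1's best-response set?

u_1(A vs Q) = 7
u_1(B vs Q) = 6
u_1(C vs Q) = 3
u_1(D vs Q) = 6
max payoff 7 at {A}

argmax u_1 = {A}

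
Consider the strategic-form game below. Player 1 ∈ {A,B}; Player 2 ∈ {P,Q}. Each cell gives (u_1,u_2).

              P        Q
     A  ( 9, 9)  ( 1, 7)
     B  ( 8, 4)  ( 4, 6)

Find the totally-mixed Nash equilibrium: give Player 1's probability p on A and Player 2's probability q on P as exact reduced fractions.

P1 indiff ⇒ q·9+(1-q)·1 = q·8+(1-q)·4 ⇒ q(1) = (1-q)(3) ⇒ q = 3/4
P2 indiff ⇒ p·9+(1-p)·4 = p·7+(1-p)·6 ⇒ p(2) = (1-p)(2) ⇒ p = 1/2

p=1/2, q=3/4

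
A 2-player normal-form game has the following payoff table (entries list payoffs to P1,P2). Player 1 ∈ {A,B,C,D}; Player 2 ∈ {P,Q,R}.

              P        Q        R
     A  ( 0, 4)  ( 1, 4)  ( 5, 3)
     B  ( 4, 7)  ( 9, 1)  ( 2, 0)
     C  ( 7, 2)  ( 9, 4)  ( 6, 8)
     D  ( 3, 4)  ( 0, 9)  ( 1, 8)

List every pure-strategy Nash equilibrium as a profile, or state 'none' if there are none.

(A,P): not NE [P1→C gives 7>0]
(A,Q): not NE [P1→C gives 9>1]
(A,R): not NE [P1→C gives 6>5; P2→Q gives 4>3]
(B,P): not NE [P1→C gives 7>4]
(B,Q): not NE [P2→P gives 7>1]
(B,R): not NE [P1→C gives 6>2; P2→P gives 7>0]
(C,P): not NE [P2→R gives 8>2]
(C,Q): not NE [P2→R gives 8>4]
(C,R): NE
(D,P): not NE [P1→C gives 7>3; P2→Q gives 9>4]
(D,Q): not NE [P1→C gives 9>0]
(D,R): not NE [P1→C gives 6>1; P2→Q gives 9>8]

PSNE = {(C,R)}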